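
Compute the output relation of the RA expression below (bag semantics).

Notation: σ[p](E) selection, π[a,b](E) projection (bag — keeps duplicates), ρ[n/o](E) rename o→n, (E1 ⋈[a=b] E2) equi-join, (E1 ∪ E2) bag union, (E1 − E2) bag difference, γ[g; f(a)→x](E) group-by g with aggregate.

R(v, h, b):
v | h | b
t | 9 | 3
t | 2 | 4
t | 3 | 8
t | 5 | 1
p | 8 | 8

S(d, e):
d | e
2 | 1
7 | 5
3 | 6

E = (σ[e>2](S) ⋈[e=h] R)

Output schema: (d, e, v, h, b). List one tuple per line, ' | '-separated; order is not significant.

Row counts bottom-up:
  S → 3
  σ[e>2](S) → 2
  R → 5
  (σ[e>2](S) ⋈[e=h] R) → 1

== RESULT ==
d | e | v | h | b
7 | 5 | t | 5 | 1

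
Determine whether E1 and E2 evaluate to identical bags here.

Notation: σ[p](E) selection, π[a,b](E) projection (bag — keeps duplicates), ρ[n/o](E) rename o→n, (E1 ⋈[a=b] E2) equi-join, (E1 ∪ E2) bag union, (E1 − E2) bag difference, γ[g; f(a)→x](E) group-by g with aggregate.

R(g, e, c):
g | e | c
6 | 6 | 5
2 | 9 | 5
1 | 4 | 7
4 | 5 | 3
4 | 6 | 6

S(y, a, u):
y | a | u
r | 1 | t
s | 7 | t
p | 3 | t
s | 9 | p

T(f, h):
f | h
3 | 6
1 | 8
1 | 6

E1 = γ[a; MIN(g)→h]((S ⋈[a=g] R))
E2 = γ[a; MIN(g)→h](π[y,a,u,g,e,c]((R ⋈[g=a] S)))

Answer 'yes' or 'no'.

E1 subexpression sizes:
  S → 4
  R → 5
  (S ⋈[a=g] R) → 1
  γ[a; MIN(g)→h]((S ⋈[a=g] R)) → 1
E2 subexpression sizes:
  R → 5
  S → 4
  (R ⋈[g=a] S) → 1
  π[y,a,u,g,e,c]((R ⋈[g=a] S)) → 1
  γ[a; MIN(g)→h](π[y,a,u,g,e,c]((R ⋈[g=a] S))) → 1

E1 and E2 produce the same multiset:
a | h
1 | 1

yes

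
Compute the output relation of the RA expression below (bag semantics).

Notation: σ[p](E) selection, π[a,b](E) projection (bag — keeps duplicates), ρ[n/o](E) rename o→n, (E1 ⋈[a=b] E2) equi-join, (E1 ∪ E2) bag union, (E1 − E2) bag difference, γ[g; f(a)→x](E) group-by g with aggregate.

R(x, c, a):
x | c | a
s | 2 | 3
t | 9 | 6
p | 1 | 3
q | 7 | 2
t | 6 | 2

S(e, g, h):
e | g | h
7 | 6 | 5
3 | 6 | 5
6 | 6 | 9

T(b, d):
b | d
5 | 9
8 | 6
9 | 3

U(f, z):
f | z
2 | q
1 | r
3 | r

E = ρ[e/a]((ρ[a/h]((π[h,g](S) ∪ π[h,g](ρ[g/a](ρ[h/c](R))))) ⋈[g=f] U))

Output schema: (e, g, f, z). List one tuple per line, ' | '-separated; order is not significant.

Subexpression sizes:
  S → 3
  π[h,g](S) → 3
  R → 5
  ρ[h/c](R) → 5
  ρ[g/a](ρ[h/c](R)) → 5
  π[h,g](ρ[g/a](ρ[h/c](R))) → 5
  (π[h,g](S) ∪ π[h,g](ρ[g/a](ρ[h/c](R)))) → 8
  ρ[a/h]((π[h,g](S) ∪ π[h,g](ρ[g/a](ρ[h/c](R))))) → 8
  U → 3
  (ρ[a/h]((π[h,g](S) ∪ π[h,g](ρ[g/a](ρ[h/c](R))))) ⋈[g=f] U) → 4
  ρ[e/a]((ρ[a/h]((π[h,g](S) ∪ π[h,g](ρ[g/a](ρ[h/c](R))))) ⋈[g=f] U)) → 4

== RESULT ==
e | g | f | z
1 | 3 | 3 | r
2 | 3 | 3 | r
6 | 2 | 2 | q
7 | 2 | 2 | q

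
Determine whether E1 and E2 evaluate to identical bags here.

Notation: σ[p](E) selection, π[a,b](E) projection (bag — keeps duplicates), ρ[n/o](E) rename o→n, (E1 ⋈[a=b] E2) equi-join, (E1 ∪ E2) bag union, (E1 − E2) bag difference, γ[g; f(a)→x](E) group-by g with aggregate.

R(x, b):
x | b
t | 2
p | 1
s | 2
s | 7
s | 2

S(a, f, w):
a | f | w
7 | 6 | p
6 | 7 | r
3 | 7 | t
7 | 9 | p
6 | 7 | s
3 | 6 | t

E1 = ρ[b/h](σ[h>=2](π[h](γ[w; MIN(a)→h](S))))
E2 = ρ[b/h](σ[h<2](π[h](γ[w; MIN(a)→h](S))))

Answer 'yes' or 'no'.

E1 row counts bottom-up:
  S → 6
  γ[w; MIN(a)→h](S) → 4
  π[h](γ[w; MIN(a)→h](S)) → 4
  σ[h>=2](π[h](γ[w; MIN(a)→h](S))) → 4
  ρ[b/h](σ[h>=2](π[h](γ[w; MIN(a)→h](S)))) → 4
E2 row counts bottom-up:
  S → 6
  γ[w; MIN(a)→h](S) → 4
  π[h](γ[w; MIN(a)→h](S)) → 4
  σ[h<2](π[h](γ[w; MIN(a)→h](S))) → 0
  ρ[b/h](σ[h<2](π[h](γ[w; MIN(a)→h](S)))) → 0

E1 result:
b
3
6
6
7
E2 result:
b
(0 rows)
Witness: (6,) appears 2× in E1 but 0× in E2.

no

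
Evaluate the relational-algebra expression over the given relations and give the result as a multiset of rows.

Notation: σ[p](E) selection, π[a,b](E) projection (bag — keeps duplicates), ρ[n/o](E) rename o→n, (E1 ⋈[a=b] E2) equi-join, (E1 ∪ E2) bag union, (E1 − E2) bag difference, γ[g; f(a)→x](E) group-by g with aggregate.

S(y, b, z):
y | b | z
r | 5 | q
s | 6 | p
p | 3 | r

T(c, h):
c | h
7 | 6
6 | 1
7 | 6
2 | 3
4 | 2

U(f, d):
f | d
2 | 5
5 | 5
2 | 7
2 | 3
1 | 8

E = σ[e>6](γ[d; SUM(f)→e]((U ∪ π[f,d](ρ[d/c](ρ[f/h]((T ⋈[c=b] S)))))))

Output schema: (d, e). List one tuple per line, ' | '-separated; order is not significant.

Per-node cardinality:
  U → 5
  T → 5
  S → 3
  (T ⋈[c=b] S) → 1
  ρ[f/h]((T ⋈[c=b] S)) → 1
  ρ[d/c](ρ[f/h]((T ⋈[c=b] S))) → 1
  π[f,d](ρ[d/c](ρ[f/h]((T ⋈[c=b] S)))) → 1
  (U ∪ π[f,d](ρ[d/c](ρ[f/h]((T ⋈[c=b] S))))) → 6
  γ[d; SUM(f)→e]((U ∪ π[f,d](ρ[d/c](ρ[f/h]((T ⋈[c=b] S)))))) → 5
  σ[e>6](γ[d; SUM(f)→e]((U ∪ π[f,d](ρ[d/c](ρ[f/h]((T ⋈[c=b] S))))))) → 1

== RESULT ==
d | e
5 | 7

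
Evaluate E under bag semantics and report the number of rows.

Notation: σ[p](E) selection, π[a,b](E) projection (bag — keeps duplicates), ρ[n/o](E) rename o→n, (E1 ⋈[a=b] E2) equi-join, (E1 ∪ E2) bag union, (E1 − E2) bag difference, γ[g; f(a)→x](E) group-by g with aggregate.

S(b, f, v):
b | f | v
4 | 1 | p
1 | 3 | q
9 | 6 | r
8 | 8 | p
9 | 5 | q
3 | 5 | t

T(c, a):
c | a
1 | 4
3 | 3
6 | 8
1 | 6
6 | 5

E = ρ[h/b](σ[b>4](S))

Stepwise |·|:
  S → 6
  σ[b>4](S) → 3
  ρ[h/b](σ[b>4](S)) → 3

|E| = 3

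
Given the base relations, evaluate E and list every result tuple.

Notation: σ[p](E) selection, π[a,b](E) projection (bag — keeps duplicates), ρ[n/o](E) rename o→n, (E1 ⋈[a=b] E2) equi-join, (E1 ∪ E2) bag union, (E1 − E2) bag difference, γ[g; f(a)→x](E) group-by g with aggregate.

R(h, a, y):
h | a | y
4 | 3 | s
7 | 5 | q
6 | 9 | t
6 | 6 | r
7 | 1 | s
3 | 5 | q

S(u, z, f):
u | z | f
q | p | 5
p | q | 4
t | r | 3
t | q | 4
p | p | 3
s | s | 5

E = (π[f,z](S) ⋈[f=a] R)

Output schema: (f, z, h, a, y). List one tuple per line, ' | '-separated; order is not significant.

Stepwise |·|:
  S → 6
  π[f,z](S) → 6
  R → 6
  (π[f,z](S) ⋈[f=a] R) → 6

== RESULT ==
f | z | h | a | y
3 | p | 4 | 3 | s
3 | r | 4 | 3 | s
5 | p | 3 | 5 | q
5 | p | 7 | 5 | q
5 | s | 3 | 5 | q
5 | s | 7 | 5 | q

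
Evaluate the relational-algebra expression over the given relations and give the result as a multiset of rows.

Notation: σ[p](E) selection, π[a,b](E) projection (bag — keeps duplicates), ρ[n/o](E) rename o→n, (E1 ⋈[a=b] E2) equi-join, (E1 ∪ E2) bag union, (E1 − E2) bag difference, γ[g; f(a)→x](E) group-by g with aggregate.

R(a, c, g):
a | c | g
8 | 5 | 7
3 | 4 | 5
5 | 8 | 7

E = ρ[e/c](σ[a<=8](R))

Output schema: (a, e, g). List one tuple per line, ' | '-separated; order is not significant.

Subexpression sizes:
  R → 3
  σ[a<=8](R) → 3
  ρ[e/c](σ[a<=8](R)) → 3

== RESULT ==
a | e | g
3 | 4 | 5
5 | 8 | 7
8 | 5 | 7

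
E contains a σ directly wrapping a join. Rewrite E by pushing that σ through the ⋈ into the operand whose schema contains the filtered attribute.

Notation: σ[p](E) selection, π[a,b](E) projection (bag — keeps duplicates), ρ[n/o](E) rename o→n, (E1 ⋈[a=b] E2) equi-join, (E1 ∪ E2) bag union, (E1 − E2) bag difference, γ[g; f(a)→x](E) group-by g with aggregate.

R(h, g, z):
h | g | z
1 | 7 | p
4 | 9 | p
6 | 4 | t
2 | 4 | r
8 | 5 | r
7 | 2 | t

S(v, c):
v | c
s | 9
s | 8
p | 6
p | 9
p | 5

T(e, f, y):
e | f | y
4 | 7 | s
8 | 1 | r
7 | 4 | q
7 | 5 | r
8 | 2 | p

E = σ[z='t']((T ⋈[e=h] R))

σ filters on z, owned by the right side.
E' = (T ⋈[e=h] σ[z='t'](R))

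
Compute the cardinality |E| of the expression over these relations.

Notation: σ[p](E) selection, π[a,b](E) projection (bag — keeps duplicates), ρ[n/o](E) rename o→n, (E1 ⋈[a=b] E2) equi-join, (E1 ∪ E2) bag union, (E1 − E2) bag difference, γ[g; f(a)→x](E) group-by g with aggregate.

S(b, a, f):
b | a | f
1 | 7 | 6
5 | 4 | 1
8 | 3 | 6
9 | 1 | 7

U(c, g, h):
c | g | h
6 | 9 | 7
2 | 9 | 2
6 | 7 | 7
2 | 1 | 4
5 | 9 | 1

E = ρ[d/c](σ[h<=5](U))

Per-node cardinality:
  U → 5
  σ[h<=5](U) → 3
  ρ[d/c](σ[h<=5](U)) → 3

|E| = 3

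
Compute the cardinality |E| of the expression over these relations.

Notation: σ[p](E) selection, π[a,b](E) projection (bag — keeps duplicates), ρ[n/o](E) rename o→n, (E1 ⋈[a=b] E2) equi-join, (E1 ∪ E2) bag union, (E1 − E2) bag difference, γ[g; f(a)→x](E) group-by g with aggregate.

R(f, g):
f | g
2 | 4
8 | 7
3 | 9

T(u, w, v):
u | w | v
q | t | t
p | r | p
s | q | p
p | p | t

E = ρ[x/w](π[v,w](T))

Row counts bottom-up:
  T → 4
  π[v,w](T) → 4
  ρ[x/w](π[v,w](T)) → 4

|E| = 4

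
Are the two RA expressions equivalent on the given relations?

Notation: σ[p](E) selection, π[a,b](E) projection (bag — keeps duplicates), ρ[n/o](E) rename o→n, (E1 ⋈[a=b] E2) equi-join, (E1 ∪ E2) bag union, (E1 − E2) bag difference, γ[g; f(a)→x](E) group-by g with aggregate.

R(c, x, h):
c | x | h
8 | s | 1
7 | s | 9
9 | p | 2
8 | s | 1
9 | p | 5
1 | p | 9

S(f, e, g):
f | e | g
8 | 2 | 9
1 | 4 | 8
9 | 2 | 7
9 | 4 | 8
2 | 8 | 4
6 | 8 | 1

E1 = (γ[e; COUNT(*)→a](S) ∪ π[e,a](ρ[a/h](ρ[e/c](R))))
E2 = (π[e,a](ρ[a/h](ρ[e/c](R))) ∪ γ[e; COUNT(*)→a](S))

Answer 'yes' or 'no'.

E1 row counts bottom-up:
  S → 6
  γ[e; COUNT(*)→a](S) → 3
  R → 6
  ρ[e/c](R) → 6
  ρ[a/h](ρ[e/c](R)) → 6
  π[e,a](ρ[a/h](ρ[e/c](R))) → 6
  (γ[e; COUNT(*)→a](S) ∪ π[e,a](ρ[a/h](ρ[e/c](R)))) → 9
E2 row counts bottom-up:
  R → 6
  ρ[e/c](R) → 6
  ρ[a/h](ρ[e/c](R)) → 6
  π[e,a](ρ[a/h](ρ[e/c](R))) → 6
  S → 6
  γ[e; COUNT(*)→a](S) → 3
  (π[e,a](ρ[a/h](ρ[e/c](R))) ∪ γ[e; COUNT(*)→a](S)) → 9

E1 and E2 produce the same multiset:
e | a
1 | 9
2 | 2
4 | 2
7 | 9
8 | 1
8 | 1
8 | 2
9 | 2
9 | 5

yes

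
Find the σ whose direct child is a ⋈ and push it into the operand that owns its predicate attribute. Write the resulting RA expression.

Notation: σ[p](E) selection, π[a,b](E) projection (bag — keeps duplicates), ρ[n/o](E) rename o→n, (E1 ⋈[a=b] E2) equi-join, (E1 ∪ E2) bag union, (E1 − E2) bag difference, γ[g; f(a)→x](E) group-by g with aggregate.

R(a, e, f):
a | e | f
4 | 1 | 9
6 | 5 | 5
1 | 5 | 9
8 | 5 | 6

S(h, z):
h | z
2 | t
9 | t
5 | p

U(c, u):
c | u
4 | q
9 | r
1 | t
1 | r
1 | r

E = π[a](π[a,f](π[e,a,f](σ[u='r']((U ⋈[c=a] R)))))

σ filters on u, owned by the left side.
E' = π[a](π[a,f](π[e,a,f]((σ[u='r'](U) ⋈[c=a] R))))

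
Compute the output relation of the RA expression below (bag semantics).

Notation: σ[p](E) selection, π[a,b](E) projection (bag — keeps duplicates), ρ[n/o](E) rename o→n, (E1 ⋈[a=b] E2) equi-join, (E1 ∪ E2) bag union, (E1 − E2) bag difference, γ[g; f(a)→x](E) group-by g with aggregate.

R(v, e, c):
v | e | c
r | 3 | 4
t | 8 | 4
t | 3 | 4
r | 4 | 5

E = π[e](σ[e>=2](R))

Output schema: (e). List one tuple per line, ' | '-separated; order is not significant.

Row counts bottom-up:
  R → 4
  σ[e>=2](R) → 4
  π[e](σ[e>=2](R)) → 4

== RESULT ==
e
3
3
4
8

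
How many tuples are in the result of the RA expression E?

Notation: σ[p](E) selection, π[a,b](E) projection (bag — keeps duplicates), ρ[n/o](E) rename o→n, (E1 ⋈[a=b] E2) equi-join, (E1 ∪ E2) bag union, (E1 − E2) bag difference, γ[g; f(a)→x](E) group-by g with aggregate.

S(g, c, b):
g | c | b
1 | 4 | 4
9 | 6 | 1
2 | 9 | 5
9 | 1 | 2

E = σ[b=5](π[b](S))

Row counts bottom-up:
  S → 4
  π[b](S) → 4
  σ[b=5](π[b](S)) → 1

|E| = 1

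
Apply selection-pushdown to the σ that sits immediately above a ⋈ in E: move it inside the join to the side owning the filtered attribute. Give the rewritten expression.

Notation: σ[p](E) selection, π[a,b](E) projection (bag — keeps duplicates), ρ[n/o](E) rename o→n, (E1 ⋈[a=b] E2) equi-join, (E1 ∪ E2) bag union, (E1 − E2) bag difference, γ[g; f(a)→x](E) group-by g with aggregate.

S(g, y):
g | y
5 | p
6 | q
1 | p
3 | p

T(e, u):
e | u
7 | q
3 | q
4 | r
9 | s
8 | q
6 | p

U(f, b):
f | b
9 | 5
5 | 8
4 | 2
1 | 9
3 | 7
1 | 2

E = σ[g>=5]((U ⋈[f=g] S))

σ filters on g, owned by the right side.
E' = (U ⋈[f=g] σ[g>=5](S))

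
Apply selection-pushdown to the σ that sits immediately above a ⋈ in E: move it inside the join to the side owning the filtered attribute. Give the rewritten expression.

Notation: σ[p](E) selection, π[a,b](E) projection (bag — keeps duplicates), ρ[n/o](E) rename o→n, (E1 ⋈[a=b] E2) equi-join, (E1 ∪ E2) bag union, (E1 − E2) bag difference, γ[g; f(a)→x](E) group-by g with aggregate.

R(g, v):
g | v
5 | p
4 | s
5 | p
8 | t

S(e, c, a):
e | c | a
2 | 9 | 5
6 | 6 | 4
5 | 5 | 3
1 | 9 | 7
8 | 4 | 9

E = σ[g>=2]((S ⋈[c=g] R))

σ filters on g, owned by the right side.
E' = (S ⋈[c=g] σ[g>=2](R))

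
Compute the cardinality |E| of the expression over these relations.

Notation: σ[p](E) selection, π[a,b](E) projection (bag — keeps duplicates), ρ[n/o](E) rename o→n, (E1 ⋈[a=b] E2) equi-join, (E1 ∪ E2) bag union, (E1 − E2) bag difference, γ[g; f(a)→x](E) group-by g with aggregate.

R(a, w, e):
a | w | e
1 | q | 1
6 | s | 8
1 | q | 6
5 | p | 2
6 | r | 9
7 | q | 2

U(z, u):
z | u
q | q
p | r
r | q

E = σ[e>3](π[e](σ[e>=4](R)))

Subexpression sizes:
  R → 6
  σ[e>=4](R) → 3
  π[e](σ[e>=4](R)) → 3
  σ[e>3](π[e](σ[e>=4](R))) → 3

|E| = 3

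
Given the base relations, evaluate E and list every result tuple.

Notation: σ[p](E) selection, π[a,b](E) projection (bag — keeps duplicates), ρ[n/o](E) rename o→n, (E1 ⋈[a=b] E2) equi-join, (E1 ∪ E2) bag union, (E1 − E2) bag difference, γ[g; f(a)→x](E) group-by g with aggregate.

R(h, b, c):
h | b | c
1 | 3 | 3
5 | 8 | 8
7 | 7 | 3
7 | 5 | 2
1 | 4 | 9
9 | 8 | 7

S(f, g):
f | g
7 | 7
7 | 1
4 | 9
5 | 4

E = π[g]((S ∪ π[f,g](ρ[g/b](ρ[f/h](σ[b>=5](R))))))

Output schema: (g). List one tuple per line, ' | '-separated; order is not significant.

Stepwise |·|:
  S → 4
  R → 6
  σ[b>=5](R) → 4
  ρ[f/h](σ[b>=5](R)) → 4
  ρ[g/b](ρ[f/h](σ[b>=5](R))) → 4
  π[f,g](ρ[g/b](ρ[f/h](σ[b>=5](R)))) → 4
  (S ∪ π[f,g](ρ[g/b](ρ[f/h](σ[b>=5](R))))) → 8
  π[g]((S ∪ π[f,g](ρ[g/b](ρ[f/h](σ[b>=5](R)))))) → 8

== RESULT ==
g
1
4
5
7
7
8
8
9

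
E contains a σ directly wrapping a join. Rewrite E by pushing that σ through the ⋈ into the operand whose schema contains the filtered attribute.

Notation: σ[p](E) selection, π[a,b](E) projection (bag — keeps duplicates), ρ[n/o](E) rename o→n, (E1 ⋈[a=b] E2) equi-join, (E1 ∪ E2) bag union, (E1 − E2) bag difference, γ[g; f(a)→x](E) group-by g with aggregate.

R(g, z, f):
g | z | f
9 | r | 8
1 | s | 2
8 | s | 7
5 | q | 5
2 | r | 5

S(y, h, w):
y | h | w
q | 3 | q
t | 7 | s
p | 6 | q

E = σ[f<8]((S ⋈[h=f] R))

σ filters on f, owned by the right side.
E' = (S ⋈[h=f] σ[f<8](R))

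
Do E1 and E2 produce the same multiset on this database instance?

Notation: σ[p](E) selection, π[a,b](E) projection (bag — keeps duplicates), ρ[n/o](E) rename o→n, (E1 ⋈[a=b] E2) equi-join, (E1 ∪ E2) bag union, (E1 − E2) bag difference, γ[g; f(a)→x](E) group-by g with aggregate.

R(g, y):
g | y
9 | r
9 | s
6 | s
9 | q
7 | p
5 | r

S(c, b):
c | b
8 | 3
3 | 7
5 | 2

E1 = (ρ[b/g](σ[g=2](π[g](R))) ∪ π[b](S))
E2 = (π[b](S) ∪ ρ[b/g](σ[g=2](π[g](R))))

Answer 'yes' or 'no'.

E1 per-node cardinality:
  R → 6
  π[g](R) → 6
  σ[g=2](π[g](R)) → 0
  ρ[b/g](σ[g=2](π[g](R))) → 0
  S → 3
  π[b](S) → 3
  (ρ[b/g](σ[g=2](π[g](R))) ∪ π[b](S)) → 3
E2 per-node cardinality:
  S → 3
  π[b](S) → 3
  R → 6
  π[g](R) → 6
  σ[g=2](π[g](R)) → 0
  ρ[b/g](σ[g=2](π[g](R))) → 0
  (π[b](S) ∪ ρ[b/g](σ[g=2](π[g](R)))) → 3

E1 and E2 produce the same multiset:
b
2
3
7

yes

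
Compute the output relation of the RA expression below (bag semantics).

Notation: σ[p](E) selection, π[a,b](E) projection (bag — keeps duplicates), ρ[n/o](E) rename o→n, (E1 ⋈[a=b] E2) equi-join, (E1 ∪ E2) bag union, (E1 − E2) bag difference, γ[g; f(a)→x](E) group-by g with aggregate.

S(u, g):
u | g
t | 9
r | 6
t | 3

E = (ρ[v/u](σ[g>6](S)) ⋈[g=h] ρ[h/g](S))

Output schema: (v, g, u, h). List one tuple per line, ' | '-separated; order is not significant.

Stepwise |·|:
  S → 3
  σ[g>6](S) → 1
  ρ[v/u](σ[g>6](S)) → 1
  S → 3
  ρ[h/g](S) → 3
  (ρ[v/u](σ[g>6](S)) ⋈[g=h] ρ[h/g](S)) → 1

== RESULT ==
v | g | u | h
t | 9 | t | 9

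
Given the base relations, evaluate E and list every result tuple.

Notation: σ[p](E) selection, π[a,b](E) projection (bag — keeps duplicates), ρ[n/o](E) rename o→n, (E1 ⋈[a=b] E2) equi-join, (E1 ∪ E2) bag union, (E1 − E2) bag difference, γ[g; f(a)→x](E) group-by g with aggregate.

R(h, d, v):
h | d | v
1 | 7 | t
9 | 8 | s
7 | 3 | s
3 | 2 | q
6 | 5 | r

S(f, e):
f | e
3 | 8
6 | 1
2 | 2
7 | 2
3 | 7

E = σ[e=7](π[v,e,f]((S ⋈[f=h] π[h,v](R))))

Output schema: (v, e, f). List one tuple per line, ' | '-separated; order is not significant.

Row counts bottom-up:
  S → 5
  R → 5
  π[h,v](R) → 5
  (S ⋈[f=h] π[h,v](R)) → 4
  π[v,e,f]((S ⋈[f=h] π[h,v](R))) → 4
  σ[e=7](π[v,e,f]((S ⋈[f=h] π[h,v](R)))) → 1

== RESULT ==
v | e | f
q | 7 | 3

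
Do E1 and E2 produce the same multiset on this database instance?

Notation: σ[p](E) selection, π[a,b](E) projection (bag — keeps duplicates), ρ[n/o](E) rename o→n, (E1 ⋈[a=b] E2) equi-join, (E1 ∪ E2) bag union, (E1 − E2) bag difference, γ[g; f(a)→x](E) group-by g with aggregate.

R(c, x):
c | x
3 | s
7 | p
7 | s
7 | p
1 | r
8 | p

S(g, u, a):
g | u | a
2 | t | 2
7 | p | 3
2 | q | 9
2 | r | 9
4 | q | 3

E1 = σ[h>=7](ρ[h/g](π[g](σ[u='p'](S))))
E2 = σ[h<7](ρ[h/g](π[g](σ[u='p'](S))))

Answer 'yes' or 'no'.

E1 subexpression sizes:
  S → 5
  σ[u='p'](S) → 1
  π[g](σ[u='p'](S)) → 1
  ρ[h/g](π[g](σ[u='p'](S))) → 1
  σ[h>=7](ρ[h/g](π[g](σ[u='p'](S)))) → 1
E2 subexpression sizes:
  S → 5
  σ[u='p'](S) → 1
  π[g](σ[u='p'](S)) → 1
  ρ[h/g](π[g](σ[u='p'](S))) → 1
  σ[h<7](ρ[h/g](π[g](σ[u='p'](S)))) → 0

E1 result:
h
7
E2 result:
h
(0 rows)
Witness: (7,) appears 1× in E1 but 0× in E2.

no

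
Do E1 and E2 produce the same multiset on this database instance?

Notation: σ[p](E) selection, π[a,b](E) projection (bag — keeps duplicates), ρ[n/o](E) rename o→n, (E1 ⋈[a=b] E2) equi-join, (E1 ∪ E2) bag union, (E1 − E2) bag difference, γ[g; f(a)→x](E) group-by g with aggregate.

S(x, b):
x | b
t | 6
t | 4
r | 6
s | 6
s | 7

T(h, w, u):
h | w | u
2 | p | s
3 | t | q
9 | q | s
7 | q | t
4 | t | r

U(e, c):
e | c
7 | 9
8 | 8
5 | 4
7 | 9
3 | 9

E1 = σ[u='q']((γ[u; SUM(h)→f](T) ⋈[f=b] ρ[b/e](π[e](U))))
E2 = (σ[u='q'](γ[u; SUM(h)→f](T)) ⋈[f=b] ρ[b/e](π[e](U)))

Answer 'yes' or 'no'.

E1 per-node cardinality:
  T → 5
  γ[u; SUM(h)→f](T) → 4
  U → 5
  π[e](U) → 5
  ρ[b/e](π[e](U)) → 5
  (γ[u; SUM(h)→f](T) ⋈[f=b] ρ[b/e](π[e](U))) → 3
  σ[u='q']((γ[u; SUM(h)→f](T) ⋈[f=b] ρ[b/e](π[e](U)))) → 1
E2 per-node cardinality:
  T → 5
  γ[u; SUM(h)→f](T) → 4
  σ[u='q'](γ[u; SUM(h)→f](T)) → 1
  U → 5
  π[e](U) → 5
  ρ[b/e](π[e](U)) → 5
  (σ[u='q'](γ[u; SUM(h)→f](T)) ⋈[f=b] ρ[b/e](π[e](U))) → 1

E1 and E2 produce the same multiset:
u | f | b
q | 3 | 3

yes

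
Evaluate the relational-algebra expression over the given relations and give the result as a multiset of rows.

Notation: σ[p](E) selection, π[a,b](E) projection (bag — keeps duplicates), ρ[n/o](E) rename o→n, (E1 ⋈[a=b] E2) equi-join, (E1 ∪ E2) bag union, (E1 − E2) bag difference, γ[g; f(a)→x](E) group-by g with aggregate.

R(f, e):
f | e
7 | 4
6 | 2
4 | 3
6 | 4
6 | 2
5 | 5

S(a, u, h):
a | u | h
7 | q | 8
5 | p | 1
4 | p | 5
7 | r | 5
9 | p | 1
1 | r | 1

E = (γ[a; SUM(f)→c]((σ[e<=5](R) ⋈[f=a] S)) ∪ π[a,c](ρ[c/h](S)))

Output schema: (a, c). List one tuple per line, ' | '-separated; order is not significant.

Subexpression sizes:
  R → 6
  σ[e<=5](R) → 6
  S → 6
  (σ[e<=5](R) ⋈[f=a] S) → 4
  γ[a; SUM(f)→c]((σ[e<=5](R) ⋈[f=a] S)) → 3
  S → 6
  ρ[c/h](S) → 6
  π[a,c](ρ[c/h](S)) → 6
  (γ[a; SUM(f)→c]((σ[e<=5](R) ⋈[f=a] S)) ∪ π[a,c](ρ[c/h](S))) → 9

== RESULT ==
a | c
1 | 1
4 | 4
4 | 5
5 | 1
5 | 5
7 | 5
7 | 8
7 | 14
9 | 1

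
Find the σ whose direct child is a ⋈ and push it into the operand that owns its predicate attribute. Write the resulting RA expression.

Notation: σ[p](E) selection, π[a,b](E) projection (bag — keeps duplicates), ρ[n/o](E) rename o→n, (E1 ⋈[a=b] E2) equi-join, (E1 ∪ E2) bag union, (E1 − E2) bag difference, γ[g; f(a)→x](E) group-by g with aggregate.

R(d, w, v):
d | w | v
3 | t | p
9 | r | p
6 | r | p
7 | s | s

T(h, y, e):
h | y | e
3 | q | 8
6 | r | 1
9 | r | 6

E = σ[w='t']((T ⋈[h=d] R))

σ filters on w, owned by the right side.
E' = (T ⋈[h=d] σ[w='t'](R))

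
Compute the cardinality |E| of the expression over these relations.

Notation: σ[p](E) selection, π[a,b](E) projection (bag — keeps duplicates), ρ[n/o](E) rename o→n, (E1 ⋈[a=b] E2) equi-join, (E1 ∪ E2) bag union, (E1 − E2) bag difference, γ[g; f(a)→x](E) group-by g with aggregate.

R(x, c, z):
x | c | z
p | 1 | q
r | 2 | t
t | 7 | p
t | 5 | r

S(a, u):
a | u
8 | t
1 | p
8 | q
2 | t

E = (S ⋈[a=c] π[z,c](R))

Stepwise |·|:
  S → 4
  R → 4
  π[z,c](R) → 4
  (S ⋈[a=c] π[z,c](R)) → 2

|E| = 2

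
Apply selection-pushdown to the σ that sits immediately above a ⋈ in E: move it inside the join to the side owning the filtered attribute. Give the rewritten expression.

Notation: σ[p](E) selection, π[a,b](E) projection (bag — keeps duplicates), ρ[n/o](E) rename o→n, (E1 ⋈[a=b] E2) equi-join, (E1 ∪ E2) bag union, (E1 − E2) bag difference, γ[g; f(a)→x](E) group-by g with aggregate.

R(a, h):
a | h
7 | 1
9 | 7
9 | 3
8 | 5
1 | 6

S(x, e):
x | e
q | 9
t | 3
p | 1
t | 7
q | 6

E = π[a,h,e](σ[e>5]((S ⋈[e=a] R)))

σ filters on e, owned by the left side.
E' = π[a,h,e]((σ[e>5](S) ⋈[e=a] R))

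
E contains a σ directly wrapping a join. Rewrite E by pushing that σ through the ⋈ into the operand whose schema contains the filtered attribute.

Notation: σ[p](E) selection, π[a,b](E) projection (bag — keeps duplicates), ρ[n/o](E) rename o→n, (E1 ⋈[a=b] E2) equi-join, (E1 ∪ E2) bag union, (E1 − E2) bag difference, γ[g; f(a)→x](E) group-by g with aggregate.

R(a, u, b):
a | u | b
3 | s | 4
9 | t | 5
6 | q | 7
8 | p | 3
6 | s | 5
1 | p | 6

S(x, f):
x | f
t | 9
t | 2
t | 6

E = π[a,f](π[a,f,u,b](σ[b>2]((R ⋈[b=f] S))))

σ filters on b, owned by the left side.
E' = π[a,f](π[a,f,u,b]((σ[b>2](R) ⋈[b=f] S)))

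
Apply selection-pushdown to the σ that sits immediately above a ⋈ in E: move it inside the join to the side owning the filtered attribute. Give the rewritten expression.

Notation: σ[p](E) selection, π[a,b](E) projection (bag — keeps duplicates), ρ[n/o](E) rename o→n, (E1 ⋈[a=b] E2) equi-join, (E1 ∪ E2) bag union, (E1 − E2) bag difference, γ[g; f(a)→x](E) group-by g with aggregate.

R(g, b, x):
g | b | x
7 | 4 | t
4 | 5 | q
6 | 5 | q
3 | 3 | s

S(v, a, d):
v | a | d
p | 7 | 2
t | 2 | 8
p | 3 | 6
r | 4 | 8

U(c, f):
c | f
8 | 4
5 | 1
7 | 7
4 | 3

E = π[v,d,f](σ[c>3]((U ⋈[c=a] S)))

σ filters on c, owned by the left side.
E' = π[v,d,f]((σ[c>3](U) ⋈[c=a] S))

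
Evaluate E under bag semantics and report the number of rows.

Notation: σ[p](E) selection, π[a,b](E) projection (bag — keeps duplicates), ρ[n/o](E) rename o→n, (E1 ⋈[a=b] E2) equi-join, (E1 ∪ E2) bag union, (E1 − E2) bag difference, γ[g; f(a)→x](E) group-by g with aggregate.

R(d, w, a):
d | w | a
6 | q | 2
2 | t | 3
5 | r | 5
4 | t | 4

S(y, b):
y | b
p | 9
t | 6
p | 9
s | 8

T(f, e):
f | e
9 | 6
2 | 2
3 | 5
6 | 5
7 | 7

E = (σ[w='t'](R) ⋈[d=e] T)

Row counts bottom-up:
  R → 4
  σ[w='t'](R) → 2
  T → 5
  (σ[w='t'](R) ⋈[d=e] T) → 1

|E| = 1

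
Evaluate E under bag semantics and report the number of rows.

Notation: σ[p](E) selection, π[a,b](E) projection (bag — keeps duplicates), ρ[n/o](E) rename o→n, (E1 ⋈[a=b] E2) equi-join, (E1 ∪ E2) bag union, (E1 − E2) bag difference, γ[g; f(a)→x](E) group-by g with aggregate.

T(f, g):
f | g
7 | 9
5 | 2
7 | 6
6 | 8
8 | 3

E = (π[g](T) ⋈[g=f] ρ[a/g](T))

Per-node cardinality:
  T → 5
  π[g](T) → 5
  T → 5
  ρ[a/g](T) → 5
  (π[g](T) ⋈[g=f] ρ[a/g](T)) → 2

|E| = 2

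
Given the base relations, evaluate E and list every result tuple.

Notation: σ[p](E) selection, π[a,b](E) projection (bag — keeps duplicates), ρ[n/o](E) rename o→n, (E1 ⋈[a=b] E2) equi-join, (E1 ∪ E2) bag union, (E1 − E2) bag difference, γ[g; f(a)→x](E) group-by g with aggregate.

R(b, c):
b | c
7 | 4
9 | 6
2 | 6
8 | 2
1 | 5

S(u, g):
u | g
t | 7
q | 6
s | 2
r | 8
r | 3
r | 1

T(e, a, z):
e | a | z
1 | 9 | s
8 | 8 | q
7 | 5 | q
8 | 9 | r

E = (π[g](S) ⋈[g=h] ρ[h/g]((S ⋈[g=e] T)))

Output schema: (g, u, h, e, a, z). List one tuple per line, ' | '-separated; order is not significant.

Per-node cardinality:
  S → 6
  π[g](S) → 6
  S → 6
  T → 4
  (S ⋈[g=e] T) → 4
  ρ[h/g]((S ⋈[g=e] T)) → 4
  (π[g](S) ⋈[g=h] ρ[h/g]((S ⋈[g=e] T))) → 4

== RESULT ==
g | u | h | e | a | z
1 | r | 1 | 1 | 9 | s
7 | t | 7 | 7 | 5 | q
8 | r | 8 | 8 | 8 | q
8 | r | 8 | 8 | 9 | r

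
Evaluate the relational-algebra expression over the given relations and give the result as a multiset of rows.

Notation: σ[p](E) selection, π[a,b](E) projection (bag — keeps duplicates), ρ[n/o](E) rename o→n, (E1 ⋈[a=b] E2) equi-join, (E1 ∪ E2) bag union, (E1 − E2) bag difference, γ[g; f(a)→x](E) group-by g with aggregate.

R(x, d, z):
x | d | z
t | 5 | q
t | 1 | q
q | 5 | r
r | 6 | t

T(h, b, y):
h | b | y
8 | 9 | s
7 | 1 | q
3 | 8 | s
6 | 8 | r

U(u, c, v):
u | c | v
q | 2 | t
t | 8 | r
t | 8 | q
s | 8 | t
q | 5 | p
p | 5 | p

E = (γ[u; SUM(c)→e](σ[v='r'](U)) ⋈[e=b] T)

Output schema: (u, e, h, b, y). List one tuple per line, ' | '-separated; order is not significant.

Per-node cardinality:
  U → 6
  σ[v='r'](U) → 1
  γ[u; SUM(c)→e](σ[v='r'](U)) → 1
  T → 4
  (γ[u; SUM(c)→e](σ[v='r'](U)) ⋈[e=b] T) → 2

== RESULT ==
u | e | h | b | y
t | 8 | 3 | 8 | s
t | 8 | 6 | 8 | r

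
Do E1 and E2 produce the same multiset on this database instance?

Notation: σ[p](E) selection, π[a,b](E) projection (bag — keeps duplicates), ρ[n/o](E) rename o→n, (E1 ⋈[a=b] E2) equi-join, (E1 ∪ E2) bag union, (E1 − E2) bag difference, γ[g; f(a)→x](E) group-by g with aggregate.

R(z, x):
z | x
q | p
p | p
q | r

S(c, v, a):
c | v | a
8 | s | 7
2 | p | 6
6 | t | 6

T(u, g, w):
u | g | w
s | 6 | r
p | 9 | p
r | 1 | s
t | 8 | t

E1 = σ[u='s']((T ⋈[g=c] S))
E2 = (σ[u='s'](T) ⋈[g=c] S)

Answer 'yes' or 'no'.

E1 per-node cardinality:
  T → 4
  S → 3
  (T ⋈[g=c] S) → 2
  σ[u='s']((T ⋈[g=c] S)) → 1
E2 per-node cardinality:
  T → 4
  σ[u='s'](T) → 1
  S → 3
  (σ[u='s'](T) ⋈[g=c] S) → 1

E1 and E2 produce the same multiset:
u | g | w | c | v | a
s | 6 | r | 6 | t | 6

yes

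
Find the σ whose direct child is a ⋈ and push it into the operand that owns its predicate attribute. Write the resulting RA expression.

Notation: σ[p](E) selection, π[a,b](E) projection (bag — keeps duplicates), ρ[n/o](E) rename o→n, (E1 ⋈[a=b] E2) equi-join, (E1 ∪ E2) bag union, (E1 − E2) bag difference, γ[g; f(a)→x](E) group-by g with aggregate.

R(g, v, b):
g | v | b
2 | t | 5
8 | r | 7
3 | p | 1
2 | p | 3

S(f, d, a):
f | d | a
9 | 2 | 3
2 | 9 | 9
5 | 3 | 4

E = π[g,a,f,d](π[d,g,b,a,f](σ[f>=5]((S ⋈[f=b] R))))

σ filters on f, owned by the left side.
E' = π[g,a,f,d](π[d,g,b,a,f]((σ[f>=5](S) ⋈[f=b] R)))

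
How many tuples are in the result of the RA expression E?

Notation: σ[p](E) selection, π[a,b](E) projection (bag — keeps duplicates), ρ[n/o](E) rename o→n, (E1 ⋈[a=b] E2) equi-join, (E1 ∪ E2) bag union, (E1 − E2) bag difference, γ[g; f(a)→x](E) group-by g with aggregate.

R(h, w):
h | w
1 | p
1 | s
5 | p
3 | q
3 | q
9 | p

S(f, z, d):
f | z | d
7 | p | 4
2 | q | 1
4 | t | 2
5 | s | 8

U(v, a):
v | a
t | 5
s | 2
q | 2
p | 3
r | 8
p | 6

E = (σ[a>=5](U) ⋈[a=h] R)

Row counts bottom-up:
  U → 6
  σ[a>=5](U) → 3
  R → 6
  (σ[a>=5](U) ⋈[a=h] R) → 1

|E| = 1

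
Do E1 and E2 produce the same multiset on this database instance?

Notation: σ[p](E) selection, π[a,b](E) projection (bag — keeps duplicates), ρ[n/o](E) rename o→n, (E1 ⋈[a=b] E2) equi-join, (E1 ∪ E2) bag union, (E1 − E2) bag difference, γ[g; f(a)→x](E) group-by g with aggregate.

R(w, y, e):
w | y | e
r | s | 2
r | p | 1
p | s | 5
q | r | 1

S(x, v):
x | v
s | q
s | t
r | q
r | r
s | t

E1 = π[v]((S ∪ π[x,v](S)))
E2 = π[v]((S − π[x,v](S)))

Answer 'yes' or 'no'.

E1 subexpression sizes:
  S → 5
  S → 5
  π[x,v](S) → 5
  (S ∪ π[x,v](S)) → 10
  π[v]((S ∪ π[x,v](S))) → 10
E2 subexpression sizes:
  S → 5
  S → 5
  π[x,v](S) → 5
  (S − π[x,v](S)) → 0
  π[v]((S − π[x,v](S))) → 0

E1 result:
v
q
q
q
q
r
r
t
t
t
t
E2 result:
v
(0 rows)
Witness: ('t',) appears 4× in E1 but 0× in E2.

no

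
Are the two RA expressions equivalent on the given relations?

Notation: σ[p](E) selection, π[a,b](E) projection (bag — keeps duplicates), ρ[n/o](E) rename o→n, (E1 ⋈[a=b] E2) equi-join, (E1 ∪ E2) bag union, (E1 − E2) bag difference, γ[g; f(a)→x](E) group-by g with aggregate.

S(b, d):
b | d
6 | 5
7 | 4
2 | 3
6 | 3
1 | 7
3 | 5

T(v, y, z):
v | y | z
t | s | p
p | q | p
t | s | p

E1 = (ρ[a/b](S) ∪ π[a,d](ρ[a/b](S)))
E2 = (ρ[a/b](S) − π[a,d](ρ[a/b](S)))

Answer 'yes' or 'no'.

E1 per-node cardinality:
  S → 6
  ρ[a/b](S) → 6
  S → 6
  ρ[a/b](S) → 6
  π[a,d](ρ[a/b](S)) → 6
  (ρ[a/b](S) ∪ π[a,d](ρ[a/b](S))) → 12
E2 per-node cardinality:
  S → 6
  ρ[a/b](S) → 6
  S → 6
  ρ[a/b](S) → 6
  π[a,d](ρ[a/b](S)) → 6
  (ρ[a/b](S) − π[a,d](ρ[a/b](S))) → 0

E1 result:
a | d
1 | 7
1 | 7
2 | 3
2 | 3
3 | 5
3 | 5
6 | 3
6 | 3
6 | 5
6 | 5
7 | 4
7 | 4
E2 result:
a | d
(0 rows)
Witness: (2, 3) appears 2× in E1 but 0× in E2.

no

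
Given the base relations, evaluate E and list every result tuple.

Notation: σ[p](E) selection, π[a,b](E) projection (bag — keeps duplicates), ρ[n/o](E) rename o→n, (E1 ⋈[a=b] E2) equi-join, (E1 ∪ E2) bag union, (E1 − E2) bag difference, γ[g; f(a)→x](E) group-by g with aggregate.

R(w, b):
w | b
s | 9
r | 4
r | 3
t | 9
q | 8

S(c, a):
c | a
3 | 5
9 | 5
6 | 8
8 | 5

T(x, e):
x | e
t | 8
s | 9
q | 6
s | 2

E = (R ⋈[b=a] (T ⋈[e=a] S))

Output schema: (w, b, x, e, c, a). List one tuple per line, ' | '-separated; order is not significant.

Row counts bottom-up:
  R → 5
  T → 4
  S → 4
  (T ⋈[e=a] S) → 1
  (R ⋈[b=a] (T ⋈[e=a] S)) → 1

== RESULT ==
w | b | x | e | c | a
q | 8 | t | 8 | 6 | 8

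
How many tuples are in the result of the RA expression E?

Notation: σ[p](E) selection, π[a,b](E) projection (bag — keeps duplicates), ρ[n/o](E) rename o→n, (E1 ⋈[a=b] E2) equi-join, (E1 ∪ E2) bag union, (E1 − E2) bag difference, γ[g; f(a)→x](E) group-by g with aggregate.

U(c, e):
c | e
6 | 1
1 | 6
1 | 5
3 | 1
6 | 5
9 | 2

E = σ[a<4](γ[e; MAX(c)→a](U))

Stepwise |·|:
  U → 6
  γ[e; MAX(c)→a](U) → 4
  σ[a<4](γ[e; MAX(c)→a](U)) → 1

|E| = 1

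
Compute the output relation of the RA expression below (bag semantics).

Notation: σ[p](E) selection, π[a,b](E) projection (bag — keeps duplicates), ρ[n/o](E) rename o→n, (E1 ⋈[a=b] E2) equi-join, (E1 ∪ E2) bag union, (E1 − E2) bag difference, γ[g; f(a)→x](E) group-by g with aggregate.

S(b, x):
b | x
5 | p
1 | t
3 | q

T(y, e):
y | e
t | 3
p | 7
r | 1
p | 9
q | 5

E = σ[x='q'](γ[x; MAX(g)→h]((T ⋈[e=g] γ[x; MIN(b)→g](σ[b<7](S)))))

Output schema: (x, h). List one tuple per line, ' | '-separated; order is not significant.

Per-node cardinality:
  T → 5
  S → 3
  σ[b<7](S) → 3
  γ[x; MIN(b)→g](σ[b<7](S)) → 3
  (T ⋈[e=g] γ[x; MIN(b)→g](σ[b<7](S))) → 3
  γ[x; MAX(g)→h]((T ⋈[e=g] γ[x; MIN(b)→g](σ[b<7](S)))) → 3
  σ[x='q'](γ[x; MAX(g)→h]((T ⋈[e=g] γ[x; MIN(b)→g](σ[b<7](S))))) → 1

== RESULT ==
x | h
q | 3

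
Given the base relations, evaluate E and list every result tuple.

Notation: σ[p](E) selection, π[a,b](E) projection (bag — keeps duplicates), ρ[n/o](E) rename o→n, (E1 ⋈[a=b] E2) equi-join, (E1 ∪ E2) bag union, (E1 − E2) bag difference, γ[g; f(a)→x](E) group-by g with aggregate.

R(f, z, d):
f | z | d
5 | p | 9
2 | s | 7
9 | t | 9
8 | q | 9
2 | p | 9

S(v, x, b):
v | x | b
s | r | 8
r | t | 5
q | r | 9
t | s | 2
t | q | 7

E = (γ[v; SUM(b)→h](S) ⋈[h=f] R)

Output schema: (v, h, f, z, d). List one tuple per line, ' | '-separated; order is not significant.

Row counts bottom-up:
  S → 5
  γ[v; SUM(b)→h](S) → 4
  R → 5
  (γ[v; SUM(b)→h](S) ⋈[h=f] R) → 4

== RESULT ==
v | h | f | z | d
q | 9 | 9 | t | 9
r | 5 | 5 | p | 9
s | 8 | 8 | q | 9
t | 9 | 9 | t | 9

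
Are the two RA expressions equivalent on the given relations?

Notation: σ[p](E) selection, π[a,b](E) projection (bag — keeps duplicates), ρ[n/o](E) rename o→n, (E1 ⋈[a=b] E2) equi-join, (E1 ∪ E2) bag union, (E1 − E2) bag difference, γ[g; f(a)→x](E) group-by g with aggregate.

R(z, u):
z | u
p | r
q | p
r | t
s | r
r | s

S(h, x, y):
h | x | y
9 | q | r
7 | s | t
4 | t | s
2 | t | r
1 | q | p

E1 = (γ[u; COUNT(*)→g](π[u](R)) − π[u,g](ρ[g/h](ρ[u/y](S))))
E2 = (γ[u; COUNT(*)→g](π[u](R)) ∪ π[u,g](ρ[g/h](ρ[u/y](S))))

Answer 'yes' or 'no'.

E1 per-node cardinality:
  R → 5
  π[u](R) → 5
  γ[u; COUNT(*)→g](π[u](R)) → 4
  S → 5
  ρ[u/y](S) → 5
  ρ[g/h](ρ[u/y](S)) → 5
  π[u,g](ρ[g/h](ρ[u/y](S))) → 5
  (γ[u; COUNT(*)→g](π[u](R)) − π[u,g](ρ[g/h](ρ[u/y](S)))) → 2
E2 per-node cardinality:
  R → 5
  π[u](R) → 5
  γ[u; COUNT(*)→g](π[u](R)) → 4
  S → 5
  ρ[u/y](S) → 5
  ρ[g/h](ρ[u/y](S)) → 5
  π[u,g](ρ[g/h](ρ[u/y](S))) → 5
  (γ[u; COUNT(*)→g](π[u](R)) ∪ π[u,g](ρ[g/h](ρ[u/y](S)))) → 9

E1 result:
u | g
s | 1
t | 1
E2 result:
u | g
p | 1
p | 1
r | 2
r | 2
r | 9
s | 1
s | 4
t | 1
t | 7
Witness: ('r', 9) appears 0× in E1 but 1× in E2.

no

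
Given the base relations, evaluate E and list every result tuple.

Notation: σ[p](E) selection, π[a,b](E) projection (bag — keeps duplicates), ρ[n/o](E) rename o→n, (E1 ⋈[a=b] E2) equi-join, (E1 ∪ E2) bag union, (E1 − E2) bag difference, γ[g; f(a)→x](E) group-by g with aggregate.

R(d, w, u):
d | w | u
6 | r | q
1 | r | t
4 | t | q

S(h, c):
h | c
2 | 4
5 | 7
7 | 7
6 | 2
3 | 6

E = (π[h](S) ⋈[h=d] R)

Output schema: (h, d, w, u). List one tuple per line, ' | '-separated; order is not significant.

Stepwise |·|:
  S → 5
  π[h](S) → 5
  R → 3
  (π[h](S) ⋈[h=d] R) → 1

== RESULT ==
h | d | w | u
6 | 6 | r | q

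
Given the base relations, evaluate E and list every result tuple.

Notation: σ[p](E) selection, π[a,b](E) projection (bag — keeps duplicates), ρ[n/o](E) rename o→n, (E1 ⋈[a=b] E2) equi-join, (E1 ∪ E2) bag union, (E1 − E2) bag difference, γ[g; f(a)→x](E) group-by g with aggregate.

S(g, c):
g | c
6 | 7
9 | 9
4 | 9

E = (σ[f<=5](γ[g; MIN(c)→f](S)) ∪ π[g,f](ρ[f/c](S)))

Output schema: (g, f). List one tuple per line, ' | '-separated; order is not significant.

Row counts bottom-up:
  S → 3
  γ[g; MIN(c)→f](S) → 3
  σ[f<=5](γ[g; MIN(c)→f](S)) → 0
  S → 3
  ρ[f/c](S) → 3
  π[g,f](ρ[f/c](S)) → 3
  (σ[f<=5](γ[g; MIN(c)→f](S)) ∪ π[g,f](ρ[f/c](S))) → 3

== RESULT ==
g | f
4 | 9
6 | 7
9 | 9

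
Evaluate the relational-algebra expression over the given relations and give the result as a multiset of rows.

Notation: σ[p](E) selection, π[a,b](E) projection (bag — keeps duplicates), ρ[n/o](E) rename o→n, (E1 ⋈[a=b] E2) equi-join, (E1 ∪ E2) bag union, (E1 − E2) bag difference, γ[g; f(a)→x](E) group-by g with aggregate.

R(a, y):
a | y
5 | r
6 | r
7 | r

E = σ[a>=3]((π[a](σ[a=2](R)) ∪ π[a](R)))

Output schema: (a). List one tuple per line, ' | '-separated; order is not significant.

Row counts bottom-up:
  R → 3
  σ[a=2](R) → 0
  π[a](σ[a=2](R)) → 0
  R → 3
  π[a](R) → 3
  (π[a](σ[a=2](R)) ∪ π[a](R)) → 3
  σ[a>=3]((π[a](σ[a=2](R)) ∪ π[a](R))) → 3

== RESULT ==
a
5
6
7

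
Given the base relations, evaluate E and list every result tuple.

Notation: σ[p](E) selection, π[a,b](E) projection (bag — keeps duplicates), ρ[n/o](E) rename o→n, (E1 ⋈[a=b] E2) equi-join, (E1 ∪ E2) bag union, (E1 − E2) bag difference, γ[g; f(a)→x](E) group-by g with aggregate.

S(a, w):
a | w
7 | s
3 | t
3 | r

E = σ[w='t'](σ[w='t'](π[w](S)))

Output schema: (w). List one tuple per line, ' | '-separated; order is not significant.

Row counts bottom-up:
  S → 3
  π[w](S) → 3
  σ[w='t'](π[w](S)) → 1
  σ[w='t'](σ[w='t'](π[w](S))) → 1

== RESULT ==
w
t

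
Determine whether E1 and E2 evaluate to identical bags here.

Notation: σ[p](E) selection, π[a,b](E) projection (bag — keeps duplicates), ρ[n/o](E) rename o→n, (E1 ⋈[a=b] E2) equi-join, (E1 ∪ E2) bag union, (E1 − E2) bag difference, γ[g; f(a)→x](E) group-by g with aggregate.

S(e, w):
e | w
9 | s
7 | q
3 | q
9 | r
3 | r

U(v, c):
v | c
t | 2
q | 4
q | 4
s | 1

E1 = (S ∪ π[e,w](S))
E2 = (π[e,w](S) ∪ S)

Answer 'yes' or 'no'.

E1 per-node cardinality:
  S → 5
  S → 5
  π[e,w](S) → 5
  (S ∪ π[e,w](S)) → 10
E2 per-node cardinality:
  S → 5
  π[e,w](S) → 5
  S → 5
  (π[e,w](S) ∪ S) → 10

E1 and E2 produce the same multiset:
e | w
3 | q
3 | q
3 | r
3 | r
7 | q
7 | q
9 | r
9 | r
9 | s
9 | s

yes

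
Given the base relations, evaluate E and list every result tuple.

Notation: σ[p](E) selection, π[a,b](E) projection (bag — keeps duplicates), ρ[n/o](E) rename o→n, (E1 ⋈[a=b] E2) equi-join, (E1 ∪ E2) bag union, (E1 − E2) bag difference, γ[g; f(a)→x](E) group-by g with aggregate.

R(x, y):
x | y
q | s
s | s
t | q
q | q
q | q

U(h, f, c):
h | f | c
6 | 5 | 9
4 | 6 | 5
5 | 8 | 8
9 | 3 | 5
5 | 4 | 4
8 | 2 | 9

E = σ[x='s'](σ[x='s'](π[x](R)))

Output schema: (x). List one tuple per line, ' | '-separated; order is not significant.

Stepwise |·|:
  R → 5
  π[x](R) → 5
  σ[x='s'](π[x](R)) → 1
  σ[x='s'](σ[x='s'](π[x](R))) → 1

== RESULT ==
x
s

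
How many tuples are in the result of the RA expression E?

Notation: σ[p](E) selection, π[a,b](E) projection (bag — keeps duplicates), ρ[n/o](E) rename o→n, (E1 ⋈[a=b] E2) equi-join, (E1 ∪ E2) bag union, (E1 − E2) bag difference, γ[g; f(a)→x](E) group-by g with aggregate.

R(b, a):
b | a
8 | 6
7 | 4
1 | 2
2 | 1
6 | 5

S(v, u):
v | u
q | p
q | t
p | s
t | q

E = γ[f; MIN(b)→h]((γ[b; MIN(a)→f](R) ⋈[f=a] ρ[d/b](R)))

Subexpression sizes:
  R → 5
  γ[b; MIN(a)→f](R) → 5
  R → 5
  ρ[d/b](R) → 5
  (γ[b; MIN(a)→f](R) ⋈[f=a] ρ[d/b](R)) → 5
  γ[f; MIN(b)→h]((γ[b; MIN(a)→f](R) ⋈[f=a] ρ[d/b](R))) → 5

|E| = 5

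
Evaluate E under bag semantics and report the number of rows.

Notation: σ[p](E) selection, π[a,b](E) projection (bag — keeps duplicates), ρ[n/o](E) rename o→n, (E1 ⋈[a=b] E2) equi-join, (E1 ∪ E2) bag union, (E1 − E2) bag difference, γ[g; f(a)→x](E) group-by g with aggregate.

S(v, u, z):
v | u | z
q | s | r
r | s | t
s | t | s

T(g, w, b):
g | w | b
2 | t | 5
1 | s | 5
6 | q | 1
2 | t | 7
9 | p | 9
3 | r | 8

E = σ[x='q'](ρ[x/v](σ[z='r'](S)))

Subexpression sizes:
  S → 3
  σ[z='r'](S) → 1
  ρ[x/v](σ[z='r'](S)) → 1
  σ[x='q'](ρ[x/v](σ[z='r'](S))) → 1

|E| = 1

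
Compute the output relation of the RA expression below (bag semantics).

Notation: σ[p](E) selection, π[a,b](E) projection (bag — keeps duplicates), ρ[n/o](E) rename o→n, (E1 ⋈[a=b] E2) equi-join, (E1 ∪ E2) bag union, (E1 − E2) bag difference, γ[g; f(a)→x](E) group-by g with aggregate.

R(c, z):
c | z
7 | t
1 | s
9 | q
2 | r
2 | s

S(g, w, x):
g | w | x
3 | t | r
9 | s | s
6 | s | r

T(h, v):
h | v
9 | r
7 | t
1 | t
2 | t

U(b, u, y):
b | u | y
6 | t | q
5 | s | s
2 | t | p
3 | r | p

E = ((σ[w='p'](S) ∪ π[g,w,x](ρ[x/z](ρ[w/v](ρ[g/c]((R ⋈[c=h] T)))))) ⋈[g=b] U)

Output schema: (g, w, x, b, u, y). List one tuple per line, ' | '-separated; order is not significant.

Subexpression sizes:
  S → 3
  σ[w='p'](S) → 0
  R → 5
  T → 4
  (R ⋈[c=h] T) → 5
  ρ[g/c]((R ⋈[c=h] T)) → 5
  ρ[w/v](ρ[g/c]((R ⋈[c=h] T))) → 5
  ρ[x/z](ρ[w/v](ρ[g/c]((R ⋈[c=h] T)))) → 5
  π[g,w,x](ρ[x/z](ρ[w/v](ρ[g/c]((R ⋈[c=h] T))))) → 5
  (σ[w='p'](S) ∪ π[g,w,x](ρ[x/z](ρ[w/v](ρ[g/c]((R ⋈[c=h] T)))))) → 5
  U → 4
  ((σ[w='p'](S) ∪ π[g,w,x](ρ[x/z](ρ[w/v](ρ[g/c]((R ⋈[c=h] T)))))) ⋈[g=b] U) → 2

== RESULT ==
g | w | x | b | u | y
2 | t | r | 2 | t | p
2 | t | s | 2 | t | p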